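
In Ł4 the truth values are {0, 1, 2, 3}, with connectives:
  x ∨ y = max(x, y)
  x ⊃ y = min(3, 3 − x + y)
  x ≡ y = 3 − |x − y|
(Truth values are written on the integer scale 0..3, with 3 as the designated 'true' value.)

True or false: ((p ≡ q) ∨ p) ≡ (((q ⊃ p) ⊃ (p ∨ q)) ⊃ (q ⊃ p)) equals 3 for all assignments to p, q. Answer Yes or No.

Counterexample: take p = 0, q = 1.
p ≡ q = 0 ≡ 1 = 2
(p ≡ q) ∨ p = 2 ∨ 0 = 2
q ⊃ p = 1 ⊃ 0 = 2
p ∨ q = 0 ∨ 1 = 1
(q ⊃ p) ⊃ (p ∨ q) = 2 ⊃ 1 = 2
q ⊃ p = 1 ⊃ 0 = 2
((q ⊃ p) ⊃ (p ∨ q)) ⊃ (q ⊃ p) = 2 ⊃ 2 = 3
((p ≡ q) ∨ p) ≡ (((q ⊃ p) ⊃ (p ∨ q)) ⊃ (q ⊃ p)) = 2 ≡ 3 = 2
This gives 2 ≠ 3.

No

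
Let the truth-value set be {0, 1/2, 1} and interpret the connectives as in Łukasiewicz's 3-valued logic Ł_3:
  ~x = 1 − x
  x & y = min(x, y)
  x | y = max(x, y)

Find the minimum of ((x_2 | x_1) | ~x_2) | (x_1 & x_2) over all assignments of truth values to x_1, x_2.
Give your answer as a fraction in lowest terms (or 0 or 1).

Take x_1 = 0, x_2 = 1/2:
x_2 | x_1 = 1/2 | 0 = 1/2
~x_2 = ~1/2 = 1/2
(x_2 | x_1) | ~x_2 = 1/2 | 1/2 = 1/2
x_1 & x_2 = 0 & 1/2 = 0
((x_2 | x_1) | ~x_2) | (x_1 & x_2) = 1/2 | 0 = 1/2
No assignment yields a value below 1/2, so this is the minimum.

1/2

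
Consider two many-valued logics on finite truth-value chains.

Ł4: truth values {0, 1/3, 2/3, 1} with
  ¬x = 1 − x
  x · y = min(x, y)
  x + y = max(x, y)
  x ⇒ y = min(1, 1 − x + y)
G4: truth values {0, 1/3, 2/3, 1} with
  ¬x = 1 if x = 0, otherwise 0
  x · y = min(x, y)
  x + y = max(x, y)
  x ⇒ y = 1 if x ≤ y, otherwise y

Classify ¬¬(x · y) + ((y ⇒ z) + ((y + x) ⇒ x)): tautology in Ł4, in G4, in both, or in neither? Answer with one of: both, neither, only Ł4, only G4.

In Ł4: at x = 0, y = 1/3, z = 0 the value is 2/3 — not a tautology.
In G4: at x = 0, y = 1/3, z = 0 the value is 0 — not a tautology.

neither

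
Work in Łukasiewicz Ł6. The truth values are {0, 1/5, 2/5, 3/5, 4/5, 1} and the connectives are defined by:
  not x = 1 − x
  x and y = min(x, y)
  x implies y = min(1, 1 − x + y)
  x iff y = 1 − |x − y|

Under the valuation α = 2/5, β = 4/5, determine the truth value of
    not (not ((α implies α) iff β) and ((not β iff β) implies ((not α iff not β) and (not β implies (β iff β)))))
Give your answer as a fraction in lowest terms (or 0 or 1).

α implies α = 2/5 implies 2/5 = 1
(α implies α) iff β = 1 iff 4/5 = 4/5
not ((α implies α) iff β) = not 4/5 = 1/5
not β = not 4/5 = 1/5
not β iff β = 1/5 iff 4/5 = 2/5
not α = not 2/5 = 3/5
not β = not 4/5 = 1/5
not α iff not β = 3/5 iff 1/5 = 3/5
not β = not 4/5 = 1/5
β iff β = 4/5 iff 4/5 = 1
not β implies (β iff β) = 1/5 implies 1 = 1
(not α iff not β) and (not β implies (β iff β)) = 3/5 and 1 = 3/5
(not β iff β) implies ((not α iff not β) and (not β implies (β iff β))) = 2/5 implies 3/5 = 1
not ((α implies α) iff β) and ((not β iff β) implies ((not α iff not β) and (not β implies (β iff β)))) = 1/5 and 1 = 1/5
not (not ((α implies α) iff β) and ((not β iff β) implies ((not α iff not β) and (not β implies (β iff β))))) = not 1/5 = 4/5

4/5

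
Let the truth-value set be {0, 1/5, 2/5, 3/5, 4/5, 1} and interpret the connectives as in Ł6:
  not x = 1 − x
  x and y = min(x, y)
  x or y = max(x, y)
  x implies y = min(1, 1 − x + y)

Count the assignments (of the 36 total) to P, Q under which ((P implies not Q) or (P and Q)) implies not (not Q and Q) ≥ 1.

20

value 1: 20 assignments (counts)
value 4/5: 9 assignments
value 3/5: 7 assignments
So 20 of the 36 assignments meet the threshold.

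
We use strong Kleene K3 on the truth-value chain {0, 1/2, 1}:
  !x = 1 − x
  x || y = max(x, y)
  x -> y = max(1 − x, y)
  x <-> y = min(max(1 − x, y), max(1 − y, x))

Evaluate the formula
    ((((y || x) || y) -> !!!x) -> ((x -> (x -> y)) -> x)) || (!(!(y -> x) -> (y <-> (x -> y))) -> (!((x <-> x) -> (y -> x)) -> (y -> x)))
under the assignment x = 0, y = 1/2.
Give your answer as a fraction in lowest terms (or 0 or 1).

y || x = 1/2 || 0 = 1/2
(y || x) || y = 1/2 || 1/2 = 1/2
!x = !0 = 1
!!x = !1 = 0
!!!x = !0 = 1
((y || x) || y) -> !!!x = 1/2 -> 1 = 1
x -> y = 0 -> 1/2 = 1
x -> (x -> y) = 0 -> 1 = 1
(x -> (x -> y)) -> x = 1 -> 0 = 0
(((y || x) || y) -> !!!x) -> ((x -> (x -> y)) -> x) = 1 -> 0 = 0
y -> x = 1/2 -> 0 = 1/2
!(y -> x) = !1/2 = 1/2
x -> y = 0 -> 1/2 = 1
y <-> (x -> y) = 1/2 <-> 1 = 1/2
!(y -> x) -> (y <-> (x -> y)) = 1/2 -> 1/2 = 1/2
!(!(y -> x) -> (y <-> (x -> y))) = !1/2 = 1/2
x <-> x = 0 <-> 0 = 1
y -> x = 1/2 -> 0 = 1/2
(x <-> x) -> (y -> x) = 1 -> 1/2 = 1/2
!((x <-> x) -> (y -> x)) = !1/2 = 1/2
y -> x = 1/2 -> 0 = 1/2
!((x <-> x) -> (y -> x)) -> (y -> x) = 1/2 -> 1/2 = 1/2
!(!(y -> x) -> (y <-> (x -> y))) -> (!((x <-> x) -> (y -> x)) -> (y -> x)) = 1/2 -> 1/2 = 1/2
((((y || x) || y) -> !!!x) -> ((x -> (x -> y)) -> x)) || (!(!(y -> x) -> (y <-> (x -> y))) -> (!((x <-> x) -> (y -> x)) -> (y -> x))) = 0 || 1/2 = 1/2

1/2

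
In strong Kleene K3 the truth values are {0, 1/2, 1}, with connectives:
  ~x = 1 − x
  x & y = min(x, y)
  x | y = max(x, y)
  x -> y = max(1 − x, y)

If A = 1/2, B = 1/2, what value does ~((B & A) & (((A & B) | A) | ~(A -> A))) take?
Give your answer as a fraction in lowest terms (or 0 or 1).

B & A = 1/2 & 1/2 = 1/2
A & B = 1/2 & 1/2 = 1/2
(A & B) | A = 1/2 | 1/2 = 1/2
A -> A = 1/2 -> 1/2 = 1/2
~(A -> A) = ~1/2 = 1/2
((A & B) | A) | ~(A -> A) = 1/2 | 1/2 = 1/2
(B & A) & (((A & B) | A) | ~(A -> A)) = 1/2 & 1/2 = 1/2
~((B & A) & (((A & B) | A) | ~(A -> A))) = ~1/2 = 1/2

1/2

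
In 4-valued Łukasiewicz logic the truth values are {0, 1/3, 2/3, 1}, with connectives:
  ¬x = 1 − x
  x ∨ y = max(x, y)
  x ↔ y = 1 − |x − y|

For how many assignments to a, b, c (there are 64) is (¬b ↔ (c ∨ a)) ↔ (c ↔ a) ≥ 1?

value 1: 20 assignments (counts)
value 2/3: 28 assignments
value 1/3: 12 assignments
value 0: 4 assignments
So 20 of the 64 assignments meet the threshold.

20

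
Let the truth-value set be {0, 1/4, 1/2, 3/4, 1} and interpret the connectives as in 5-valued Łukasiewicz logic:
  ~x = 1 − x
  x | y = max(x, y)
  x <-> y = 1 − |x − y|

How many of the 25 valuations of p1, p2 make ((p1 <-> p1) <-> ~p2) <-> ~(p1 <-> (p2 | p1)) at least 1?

3

value 1: 3 assignments (counts)
value 3/4: 5 assignments
value 1/2: 6 assignments
value 1/4: 5 assignments
value 0: 6 assignments
So 3 of the 25 assignments meet the threshold.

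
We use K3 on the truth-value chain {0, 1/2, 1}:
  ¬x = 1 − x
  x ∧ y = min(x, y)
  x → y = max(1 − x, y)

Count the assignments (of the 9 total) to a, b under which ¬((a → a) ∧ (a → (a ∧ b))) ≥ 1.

a = 0, b = 0 ↦ 0  <
a = 0, b = 1/2 ↦ 0  <
a = 0, b = 1 ↦ 0  <
a = 1/2, b = 0 ↦ 1/2  <
a = 1/2, b = 1/2 ↦ 1/2  <
a = 1/2, b = 1 ↦ 1/2  <
a = 1, b = 0 ↦ 1  ≥
a = 1, b = 1/2 ↦ 1/2  <
a = 1, b = 1 ↦ 0  <
So 1 of the 9 assignments meets the threshold.

1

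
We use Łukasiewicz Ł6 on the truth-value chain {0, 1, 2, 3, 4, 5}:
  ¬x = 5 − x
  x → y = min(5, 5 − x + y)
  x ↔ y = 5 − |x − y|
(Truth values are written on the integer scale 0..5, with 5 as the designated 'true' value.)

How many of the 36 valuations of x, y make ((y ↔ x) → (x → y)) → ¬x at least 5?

value 5: 6 assignments (counts)
value 4: 6 assignments
value 3: 6 assignments
value 2: 6 assignments
value 1: 6 assignments
value 0: 6 assignments
So 6 of the 36 assignments meet the threshold.

6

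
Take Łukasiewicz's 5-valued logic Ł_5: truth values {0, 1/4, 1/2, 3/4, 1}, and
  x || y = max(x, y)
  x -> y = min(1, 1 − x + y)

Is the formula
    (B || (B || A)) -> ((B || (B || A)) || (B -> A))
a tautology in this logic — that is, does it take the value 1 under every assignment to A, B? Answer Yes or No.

Yes

At A = 1/2, B = 1/2, for instance:
B || A = 1/2 || 1/2 = 1/2
B || (B || A) = 1/2 || 1/2 = 1/2
B -> A = 1/2 -> 1/2 = 1
(B || (B || A)) || (B -> A) = 1/2 || 1 = 1
(B || (B || A)) -> ((B || (B || A)) || (B -> A)) = 1/2 -> 1 = 1
and checking the remaining 24 assignments likewise gives ≥ 1 in every case.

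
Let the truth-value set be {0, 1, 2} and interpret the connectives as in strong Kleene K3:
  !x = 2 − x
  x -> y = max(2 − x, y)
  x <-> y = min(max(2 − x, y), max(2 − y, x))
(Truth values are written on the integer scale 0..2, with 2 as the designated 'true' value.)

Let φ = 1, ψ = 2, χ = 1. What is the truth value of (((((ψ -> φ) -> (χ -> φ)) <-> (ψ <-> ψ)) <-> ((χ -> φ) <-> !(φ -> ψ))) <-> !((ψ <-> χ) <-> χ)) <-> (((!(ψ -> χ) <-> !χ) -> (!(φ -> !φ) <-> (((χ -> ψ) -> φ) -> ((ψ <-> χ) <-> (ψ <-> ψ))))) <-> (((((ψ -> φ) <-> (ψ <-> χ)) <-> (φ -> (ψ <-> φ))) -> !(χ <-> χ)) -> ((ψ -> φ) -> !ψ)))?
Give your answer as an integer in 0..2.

1

ψ -> φ = 2 -> 1 = 1
χ -> φ = 1 -> 1 = 1
(ψ -> φ) -> (χ -> φ) = 1 -> 1 = 1
ψ <-> ψ = 2 <-> 2 = 2
((ψ -> φ) -> (χ -> φ)) <-> (ψ <-> ψ) = 1 <-> 2 = 1
χ -> φ = 1 -> 1 = 1
φ -> ψ = 1 -> 2 = 2
!(φ -> ψ) = !2 = 0
(χ -> φ) <-> !(φ -> ψ) = 1 <-> 0 = 1
(((ψ -> φ) -> (χ -> φ)) <-> (ψ <-> ψ)) <-> ((χ -> φ) <-> !(φ -> ψ)) = 1 <-> 1 = 1
ψ <-> χ = 2 <-> 1 = 1
(ψ <-> χ) <-> χ = 1 <-> 1 = 1
!((ψ <-> χ) <-> χ) = !1 = 1
((((ψ -> φ) -> (χ -> φ)) <-> (ψ <-> ψ)) <-> ((χ -> φ) <-> !(φ -> ψ))) <-> !((ψ <-> χ) <-> χ) = 1 <-> 1 = 1
ψ -> χ = 2 -> 1 = 1
!(ψ -> χ) = !1 = 1
!χ = !1 = 1
!(ψ -> χ) <-> !χ = 1 <-> 1 = 1
!φ = !1 = 1
φ -> !φ = 1 -> 1 = 1
!(φ -> !φ) = !1 = 1
χ -> ψ = 1 -> 2 = 2
(χ -> ψ) -> φ = 2 -> 1 = 1
ψ <-> χ = 2 <-> 1 = 1
ψ <-> ψ = 2 <-> 2 = 2
(ψ <-> χ) <-> (ψ <-> ψ) = 1 <-> 2 = 1
((χ -> ψ) -> φ) -> ((ψ <-> χ) <-> (ψ <-> ψ)) = 1 -> 1 = 1
!(φ -> !φ) <-> (((χ -> ψ) -> φ) -> ((ψ <-> χ) <-> (ψ <-> ψ))) = 1 <-> 1 = 1
(!(ψ -> χ) <-> !χ) -> (!(φ -> !φ) <-> (((χ -> ψ) -> φ) -> ((ψ <-> χ) <-> (ψ <-> ψ)))) = 1 -> 1 = 1
ψ -> φ = 2 -> 1 = 1
ψ <-> χ = 2 <-> 1 = 1
(ψ -> φ) <-> (ψ <-> χ) = 1 <-> 1 = 1
ψ <-> φ = 2 <-> 1 = 1
φ -> (ψ <-> φ) = 1 -> 1 = 1
((ψ -> φ) <-> (ψ <-> χ)) <-> (φ -> (ψ <-> φ)) = 1 <-> 1 = 1
χ <-> χ = 1 <-> 1 = 1
!(χ <-> χ) = !1 = 1
(((ψ -> φ) <-> (ψ <-> χ)) <-> (φ -> (ψ <-> φ))) -> !(χ <-> χ) = 1 -> 1 = 1
ψ -> φ = 2 -> 1 = 1
!ψ = !2 = 0
(ψ -> φ) -> !ψ = 1 -> 0 = 1
((((ψ -> φ) <-> (ψ <-> χ)) <-> (φ -> (ψ <-> φ))) -> !(χ <-> χ)) -> ((ψ -> φ) -> !ψ) = 1 -> 1 = 1
((!(ψ -> χ) <-> !χ) -> (!(φ -> !φ) <-> (((χ -> ψ) -> φ) -> ((ψ <-> χ) <-> (ψ <-> ψ))))) <-> (((((ψ -> φ) <-> (ψ <-> χ)) <-> (φ -> (ψ <-> φ))) -> !(χ <-> χ)) -> ((ψ -> φ) -> !ψ)) = 1 <-> 1 = 1
(((((ψ -> φ) -> (χ -> φ)) <-> (ψ <-> ψ)) <-> ((χ -> φ) <-> !(φ -> ψ))) <-> !((ψ <-> χ) <-> χ)) <-> (((!(ψ -> χ) <-> !χ) -> (!(φ -> !φ) <-> (((χ -> ψ) -> φ) -> ((ψ <-> χ) <-> (ψ <-> ψ))))) <-> (((((ψ -> φ) <-> (ψ <-> χ)) <-> (φ -> (ψ <-> φ))) -> !(χ <-> χ)) -> ((ψ -> φ) -> !ψ))) = 1 <-> 1 = 1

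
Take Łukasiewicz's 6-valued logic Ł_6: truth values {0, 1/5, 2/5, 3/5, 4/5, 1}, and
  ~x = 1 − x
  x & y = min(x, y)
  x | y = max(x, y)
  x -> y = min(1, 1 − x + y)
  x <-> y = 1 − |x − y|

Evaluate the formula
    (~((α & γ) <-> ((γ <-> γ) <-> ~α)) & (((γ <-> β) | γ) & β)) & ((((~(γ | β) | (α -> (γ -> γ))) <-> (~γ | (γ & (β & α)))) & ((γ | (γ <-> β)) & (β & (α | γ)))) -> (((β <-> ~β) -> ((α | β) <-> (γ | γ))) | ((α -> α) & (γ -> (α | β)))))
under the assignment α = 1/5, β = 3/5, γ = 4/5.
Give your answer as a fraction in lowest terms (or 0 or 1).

3/5

α & γ = 1/5 & 4/5 = 1/5
γ <-> γ = 4/5 <-> 4/5 = 1
~α = ~1/5 = 4/5
(γ <-> γ) <-> ~α = 1 <-> 4/5 = 4/5
(α & γ) <-> ((γ <-> γ) <-> ~α) = 1/5 <-> 4/5 = 2/5
~((α & γ) <-> ((γ <-> γ) <-> ~α)) = ~2/5 = 3/5
γ <-> β = 4/5 <-> 3/5 = 4/5
(γ <-> β) | γ = 4/5 | 4/5 = 4/5
((γ <-> β) | γ) & β = 4/5 & 3/5 = 3/5
~((α & γ) <-> ((γ <-> γ) <-> ~α)) & (((γ <-> β) | γ) & β) = 3/5 & 3/5 = 3/5
γ | β = 4/5 | 3/5 = 4/5
~(γ | β) = ~4/5 = 1/5
γ -> γ = 4/5 -> 4/5 = 1
α -> (γ -> γ) = 1/5 -> 1 = 1
~(γ | β) | (α -> (γ -> γ)) = 1/5 | 1 = 1
~γ = ~4/5 = 1/5
β & α = 3/5 & 1/5 = 1/5
γ & (β & α) = 4/5 & 1/5 = 1/5
~γ | (γ & (β & α)) = 1/5 | 1/5 = 1/5
(~(γ | β) | (α -> (γ -> γ))) <-> (~γ | (γ & (β & α))) = 1 <-> 1/5 = 1/5
γ <-> β = 4/5 <-> 3/5 = 4/5
γ | (γ <-> β) = 4/5 | 4/5 = 4/5
α | γ = 1/5 | 4/5 = 4/5
β & (α | γ) = 3/5 & 4/5 = 3/5
(γ | (γ <-> β)) & (β & (α | γ)) = 4/5 & 3/5 = 3/5
((~(γ | β) | (α -> (γ -> γ))) <-> (~γ | (γ & (β & α)))) & ((γ | (γ <-> β)) & (β & (α | γ))) = 1/5 & 3/5 = 1/5
~β = ~3/5 = 2/5
β <-> ~β = 3/5 <-> 2/5 = 4/5
α | β = 1/5 | 3/5 = 3/5
γ | γ = 4/5 | 4/5 = 4/5
(α | β) <-> (γ | γ) = 3/5 <-> 4/5 = 4/5
(β <-> ~β) -> ((α | β) <-> (γ | γ)) = 4/5 -> 4/5 = 1
α -> α = 1/5 -> 1/5 = 1
α | β = 1/5 | 3/5 = 3/5
γ -> (α | β) = 4/5 -> 3/5 = 4/5
(α -> α) & (γ -> (α | β)) = 1 & 4/5 = 4/5
((β <-> ~β) -> ((α | β) <-> (γ | γ))) | ((α -> α) & (γ -> (α | β))) = 1 | 4/5 = 1
(((~(γ | β) | (α -> (γ -> γ))) <-> (~γ | (γ & (β & α)))) & ((γ | (γ <-> β)) & (β & (α | γ)))) -> (((β <-> ~β) -> ((α | β) <-> (γ | γ))) | ((α -> α) & (γ -> (α | β)))) = 1/5 -> 1 = 1
(~((α & γ) <-> ((γ <-> γ) <-> ~α)) & (((γ <-> β) | γ) & β)) & ((((~(γ | β) | (α -> (γ -> γ))) <-> (~γ | (γ & (β & α)))) & ((γ | (γ <-> β)) & (β & (α | γ)))) -> (((β <-> ~β) -> ((α | β) <-> (γ | γ))) | ((α -> α) & (γ -> (α | β))))) = 3/5 & 1 = 3/5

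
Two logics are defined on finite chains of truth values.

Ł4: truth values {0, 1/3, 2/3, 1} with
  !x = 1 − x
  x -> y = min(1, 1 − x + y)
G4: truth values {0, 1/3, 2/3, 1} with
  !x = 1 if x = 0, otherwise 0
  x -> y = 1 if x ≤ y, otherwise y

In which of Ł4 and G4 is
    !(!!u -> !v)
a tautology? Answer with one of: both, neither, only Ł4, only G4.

In Ł4: at u = 0, v = 0 the value is 0 — not a tautology.
In G4: at u = 0, v = 0 the value is 0 — not a tautology.

neither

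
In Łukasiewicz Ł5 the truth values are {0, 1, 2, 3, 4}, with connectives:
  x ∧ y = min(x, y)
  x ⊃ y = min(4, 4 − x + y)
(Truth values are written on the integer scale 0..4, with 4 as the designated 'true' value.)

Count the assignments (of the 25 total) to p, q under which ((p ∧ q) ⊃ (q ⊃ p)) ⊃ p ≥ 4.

value 4: 5 assignments (counts)
value 3: 5 assignments
value 2: 5 assignments
value 1: 5 assignments
value 0: 5 assignments
So 5 of the 25 assignments meet the threshold.

5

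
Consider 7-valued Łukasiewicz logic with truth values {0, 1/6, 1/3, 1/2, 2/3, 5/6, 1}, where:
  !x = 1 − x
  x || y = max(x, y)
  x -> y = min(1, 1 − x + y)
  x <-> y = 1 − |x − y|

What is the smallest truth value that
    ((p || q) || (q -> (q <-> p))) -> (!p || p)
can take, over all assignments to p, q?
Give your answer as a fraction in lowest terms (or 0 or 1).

1/2

Take p = 1/2, q = 0:
p || q = 1/2 || 0 = 1/2
q <-> p = 0 <-> 1/2 = 1/2
q -> (q <-> p) = 0 -> 1/2 = 1
(p || q) || (q -> (q <-> p)) = 1/2 || 1 = 1
!p = !1/2 = 1/2
!p || p = 1/2 || 1/2 = 1/2
((p || q) || (q -> (q <-> p))) -> (!p || p) = 1 -> 1/2 = 1/2
No assignment yields a value below 1/2, so this is the minimum.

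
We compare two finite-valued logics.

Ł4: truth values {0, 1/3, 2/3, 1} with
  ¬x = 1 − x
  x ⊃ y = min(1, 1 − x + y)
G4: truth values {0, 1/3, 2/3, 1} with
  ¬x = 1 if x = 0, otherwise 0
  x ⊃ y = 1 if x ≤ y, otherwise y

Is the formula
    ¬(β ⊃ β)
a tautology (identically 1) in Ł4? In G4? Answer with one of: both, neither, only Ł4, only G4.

In Ł4: at β = 0 the value is 0 — not a tautology.
In G4: at β = 0 the value is 0 — not a tautology.

neither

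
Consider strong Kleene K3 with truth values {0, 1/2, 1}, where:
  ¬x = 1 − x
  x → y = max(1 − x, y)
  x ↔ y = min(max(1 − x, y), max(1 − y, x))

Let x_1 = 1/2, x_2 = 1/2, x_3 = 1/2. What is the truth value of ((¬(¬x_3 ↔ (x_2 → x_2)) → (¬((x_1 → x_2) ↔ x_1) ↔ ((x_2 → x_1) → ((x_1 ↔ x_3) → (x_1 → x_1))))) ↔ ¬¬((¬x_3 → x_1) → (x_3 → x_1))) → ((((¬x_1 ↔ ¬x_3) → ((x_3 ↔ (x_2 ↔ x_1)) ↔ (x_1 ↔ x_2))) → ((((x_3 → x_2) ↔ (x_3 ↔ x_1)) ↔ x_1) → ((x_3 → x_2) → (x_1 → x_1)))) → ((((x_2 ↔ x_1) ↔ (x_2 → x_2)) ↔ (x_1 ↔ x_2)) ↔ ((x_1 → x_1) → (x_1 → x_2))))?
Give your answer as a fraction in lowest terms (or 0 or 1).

¬x_3 = ¬1/2 = 1/2
x_2 → x_2 = 1/2 → 1/2 = 1/2
¬x_3 ↔ (x_2 → x_2) = 1/2 ↔ 1/2 = 1/2
¬(¬x_3 ↔ (x_2 → x_2)) = ¬1/2 = 1/2
x_1 → x_2 = 1/2 → 1/2 = 1/2
(x_1 → x_2) ↔ x_1 = 1/2 ↔ 1/2 = 1/2
¬((x_1 → x_2) ↔ x_1) = ¬1/2 = 1/2
x_2 → x_1 = 1/2 → 1/2 = 1/2
x_1 ↔ x_3 = 1/2 ↔ 1/2 = 1/2
x_1 → x_1 = 1/2 → 1/2 = 1/2
(x_1 ↔ x_3) → (x_1 → x_1) = 1/2 → 1/2 = 1/2
(x_2 → x_1) → ((x_1 ↔ x_3) → (x_1 → x_1)) = 1/2 → 1/2 = 1/2
¬((x_1 → x_2) ↔ x_1) ↔ ((x_2 → x_1) → ((x_1 ↔ x_3) → (x_1 → x_1))) = 1/2 ↔ 1/2 = 1/2
¬(¬x_3 ↔ (x_2 → x_2)) → (¬((x_1 → x_2) ↔ x_1) ↔ ((x_2 → x_1) → ((x_1 ↔ x_3) → (x_1 → x_1)))) = 1/2 → 1/2 = 1/2
¬x_3 = ¬1/2 = 1/2
¬x_3 → x_1 = 1/2 → 1/2 = 1/2
x_3 → x_1 = 1/2 → 1/2 = 1/2
(¬x_3 → x_1) → (x_3 → x_1) = 1/2 → 1/2 = 1/2
¬((¬x_3 → x_1) → (x_3 → x_1)) = ¬1/2 = 1/2
¬¬((¬x_3 → x_1) → (x_3 → x_1)) = ¬1/2 = 1/2
(¬(¬x_3 ↔ (x_2 → x_2)) → (¬((x_1 → x_2) ↔ x_1) ↔ ((x_2 → x_1) → ((x_1 ↔ x_3) → (x_1 → x_1))))) ↔ ¬¬((¬x_3 → x_1) → (x_3 → x_1)) = 1/2 ↔ 1/2 = 1/2
¬x_1 = ¬1/2 = 1/2
¬x_3 = ¬1/2 = 1/2
¬x_1 ↔ ¬x_3 = 1/2 ↔ 1/2 = 1/2
x_2 ↔ x_1 = 1/2 ↔ 1/2 = 1/2
x_3 ↔ (x_2 ↔ x_1) = 1/2 ↔ 1/2 = 1/2
x_1 ↔ x_2 = 1/2 ↔ 1/2 = 1/2
(x_3 ↔ (x_2 ↔ x_1)) ↔ (x_1 ↔ x_2) = 1/2 ↔ 1/2 = 1/2
(¬x_1 ↔ ¬x_3) → ((x_3 ↔ (x_2 ↔ x_1)) ↔ (x_1 ↔ x_2)) = 1/2 → 1/2 = 1/2
x_3 → x_2 = 1/2 → 1/2 = 1/2
x_3 ↔ x_1 = 1/2 ↔ 1/2 = 1/2
(x_3 → x_2) ↔ (x_3 ↔ x_1) = 1/2 ↔ 1/2 = 1/2
((x_3 → x_2) ↔ (x_3 ↔ x_1)) ↔ x_1 = 1/2 ↔ 1/2 = 1/2
x_3 → x_2 = 1/2 → 1/2 = 1/2
x_1 → x_1 = 1/2 → 1/2 = 1/2
(x_3 → x_2) → (x_1 → x_1) = 1/2 → 1/2 = 1/2
(((x_3 → x_2) ↔ (x_3 ↔ x_1)) ↔ x_1) → ((x_3 → x_2) → (x_1 → x_1)) = 1/2 → 1/2 = 1/2
((¬x_1 ↔ ¬x_3) → ((x_3 ↔ (x_2 ↔ x_1)) ↔ (x_1 ↔ x_2))) → ((((x_3 → x_2) ↔ (x_3 ↔ x_1)) ↔ x_1) → ((x_3 → x_2) → (x_1 → x_1))) = 1/2 → 1/2 = 1/2
x_2 ↔ x_1 = 1/2 ↔ 1/2 = 1/2
x_2 → x_2 = 1/2 → 1/2 = 1/2
(x_2 ↔ x_1) ↔ (x_2 → x_2) = 1/2 ↔ 1/2 = 1/2
x_1 ↔ x_2 = 1/2 ↔ 1/2 = 1/2
((x_2 ↔ x_1) ↔ (x_2 → x_2)) ↔ (x_1 ↔ x_2) = 1/2 ↔ 1/2 = 1/2
x_1 → x_1 = 1/2 → 1/2 = 1/2
x_1 → x_2 = 1/2 → 1/2 = 1/2
(x_1 → x_1) → (x_1 → x_2) = 1/2 → 1/2 = 1/2
(((x_2 ↔ x_1) ↔ (x_2 → x_2)) ↔ (x_1 ↔ x_2)) ↔ ((x_1 → x_1) → (x_1 → x_2)) = 1/2 ↔ 1/2 = 1/2
(((¬x_1 ↔ ¬x_3) → ((x_3 ↔ (x_2 ↔ x_1)) ↔ (x_1 ↔ x_2))) → ((((x_3 → x_2) ↔ (x_3 ↔ x_1)) ↔ x_1) → ((x_3 → x_2) → (x_1 → x_1)))) → ((((x_2 ↔ x_1) ↔ (x_2 → x_2)) ↔ (x_1 ↔ x_2)) ↔ ((x_1 → x_1) → (x_1 → x_2))) = 1/2 → 1/2 = 1/2
((¬(¬x_3 ↔ (x_2 → x_2)) → (¬((x_1 → x_2) ↔ x_1) ↔ ((x_2 → x_1) → ((x_1 ↔ x_3) → (x_1 → x_1))))) ↔ ¬¬((¬x_3 → x_1) → (x_3 → x_1))) → ((((¬x_1 ↔ ¬x_3) → ((x_3 ↔ (x_2 ↔ x_1)) ↔ (x_1 ↔ x_2))) → ((((x_3 → x_2) ↔ (x_3 ↔ x_1)) ↔ x_1) → ((x_3 → x_2) → (x_1 → x_1)))) → ((((x_2 ↔ x_1) ↔ (x_2 → x_2)) ↔ (x_1 ↔ x_2)) ↔ ((x_1 → x_1) → (x_1 → x_2)))) = 1/2 → 1/2 = 1/2

1/2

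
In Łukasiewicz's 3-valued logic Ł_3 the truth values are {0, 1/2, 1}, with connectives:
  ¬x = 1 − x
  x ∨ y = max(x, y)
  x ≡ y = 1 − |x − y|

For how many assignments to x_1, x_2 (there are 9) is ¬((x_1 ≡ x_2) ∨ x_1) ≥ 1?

1

x_1 = 0, x_2 = 0 ↦ 0  <
x_1 = 0, x_2 = 1/2 ↦ 1/2  <
x_1 = 0, x_2 = 1 ↦ 1  ≥
x_1 = 1/2, x_2 = 0 ↦ 1/2  <
x_1 = 1/2, x_2 = 1/2 ↦ 0  <
x_1 = 1/2, x_2 = 1 ↦ 1/2  <
x_1 = 1, x_2 = 0 ↦ 0  <
x_1 = 1, x_2 = 1/2 ↦ 0  <
x_1 = 1, x_2 = 1 ↦ 0  <
So 1 of the 9 assignments meets the threshold.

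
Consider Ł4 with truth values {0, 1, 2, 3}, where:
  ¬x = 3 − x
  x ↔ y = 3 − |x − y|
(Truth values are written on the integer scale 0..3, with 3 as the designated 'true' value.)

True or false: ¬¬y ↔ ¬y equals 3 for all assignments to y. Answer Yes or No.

No

Counterexample: take y = 0.
¬y = ¬0 = 3
¬¬y = ¬3 = 0
¬y = ¬0 = 3
¬¬y ↔ ¬y = 0 ↔ 3 = 0
This gives 0 ≠ 3.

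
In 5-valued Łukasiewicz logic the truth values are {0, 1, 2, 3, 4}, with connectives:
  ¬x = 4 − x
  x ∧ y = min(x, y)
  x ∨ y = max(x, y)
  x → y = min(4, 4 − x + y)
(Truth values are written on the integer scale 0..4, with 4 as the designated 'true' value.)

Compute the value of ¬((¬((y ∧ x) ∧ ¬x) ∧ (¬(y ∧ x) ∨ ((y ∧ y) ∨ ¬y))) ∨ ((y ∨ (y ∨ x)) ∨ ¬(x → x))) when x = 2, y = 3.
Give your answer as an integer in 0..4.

1

y ∧ x = 3 ∧ 2 = 2
¬x = ¬2 = 2
(y ∧ x) ∧ ¬x = 2 ∧ 2 = 2
¬((y ∧ x) ∧ ¬x) = ¬2 = 2
y ∧ x = 3 ∧ 2 = 2
¬(y ∧ x) = ¬2 = 2
y ∧ y = 3 ∧ 3 = 3
¬y = ¬3 = 1
(y ∧ y) ∨ ¬y = 3 ∨ 1 = 3
¬(y ∧ x) ∨ ((y ∧ y) ∨ ¬y) = 2 ∨ 3 = 3
¬((y ∧ x) ∧ ¬x) ∧ (¬(y ∧ x) ∨ ((y ∧ y) ∨ ¬y)) = 2 ∧ 3 = 2
y ∨ x = 3 ∨ 2 = 3
y ∨ (y ∨ x) = 3 ∨ 3 = 3
x → x = 2 → 2 = 4
¬(x → x) = ¬4 = 0
(y ∨ (y ∨ x)) ∨ ¬(x → x) = 3 ∨ 0 = 3
(¬((y ∧ x) ∧ ¬x) ∧ (¬(y ∧ x) ∨ ((y ∧ y) ∨ ¬y))) ∨ ((y ∨ (y ∨ x)) ∨ ¬(x → x)) = 2 ∨ 3 = 3
¬((¬((y ∧ x) ∧ ¬x) ∧ (¬(y ∧ x) ∨ ((y ∧ y) ∨ ¬y))) ∨ ((y ∨ (y ∨ x)) ∨ ¬(x → x))) = ¬3 = 1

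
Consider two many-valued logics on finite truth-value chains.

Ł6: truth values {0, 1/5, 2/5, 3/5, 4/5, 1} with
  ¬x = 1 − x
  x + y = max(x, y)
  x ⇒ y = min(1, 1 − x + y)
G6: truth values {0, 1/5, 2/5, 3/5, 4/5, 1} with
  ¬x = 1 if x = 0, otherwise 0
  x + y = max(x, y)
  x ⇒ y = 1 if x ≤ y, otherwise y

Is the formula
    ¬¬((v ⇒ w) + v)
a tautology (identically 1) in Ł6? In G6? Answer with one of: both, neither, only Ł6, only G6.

In Ł6: at v = 1/5, w = 0 the value is 4/5 — not a tautology.
In G6: every assignment gives 1 — tautology.

only G6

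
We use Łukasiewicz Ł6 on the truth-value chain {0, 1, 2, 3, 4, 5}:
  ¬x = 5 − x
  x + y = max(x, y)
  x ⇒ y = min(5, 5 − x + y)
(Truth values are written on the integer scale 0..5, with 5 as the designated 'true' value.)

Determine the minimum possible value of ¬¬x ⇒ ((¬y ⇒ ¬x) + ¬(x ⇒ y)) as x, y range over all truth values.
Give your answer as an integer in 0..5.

3

Take x = 5, y = 2:
¬x = ¬5 = 0
¬¬x = ¬0 = 5
¬y = ¬2 = 3
¬x = ¬5 = 0
¬y ⇒ ¬x = 3 ⇒ 0 = 2
x ⇒ y = 5 ⇒ 2 = 2
¬(x ⇒ y) = ¬2 = 3
(¬y ⇒ ¬x) + ¬(x ⇒ y) = 2 + 3 = 3
¬¬x ⇒ ((¬y ⇒ ¬x) + ¬(x ⇒ y)) = 5 ⇒ 3 = 3
No assignment yields a value below 3, so this is the minimum.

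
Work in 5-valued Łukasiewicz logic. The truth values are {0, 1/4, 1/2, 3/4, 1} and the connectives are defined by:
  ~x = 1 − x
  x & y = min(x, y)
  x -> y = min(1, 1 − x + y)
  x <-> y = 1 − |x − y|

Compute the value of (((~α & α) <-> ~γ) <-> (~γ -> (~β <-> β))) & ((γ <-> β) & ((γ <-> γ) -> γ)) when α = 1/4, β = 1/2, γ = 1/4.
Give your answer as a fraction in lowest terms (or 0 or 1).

1/4

~α = ~1/4 = 3/4
~α & α = 3/4 & 1/4 = 1/4
~γ = ~1/4 = 3/4
(~α & α) <-> ~γ = 1/4 <-> 3/4 = 1/2
~γ = ~1/4 = 3/4
~β = ~1/2 = 1/2
~β <-> β = 1/2 <-> 1/2 = 1
~γ -> (~β <-> β) = 3/4 -> 1 = 1
((~α & α) <-> ~γ) <-> (~γ -> (~β <-> β)) = 1/2 <-> 1 = 1/2
γ <-> β = 1/4 <-> 1/2 = 3/4
γ <-> γ = 1/4 <-> 1/4 = 1
(γ <-> γ) -> γ = 1 -> 1/4 = 1/4
(γ <-> β) & ((γ <-> γ) -> γ) = 3/4 & 1/4 = 1/4
(((~α & α) <-> ~γ) <-> (~γ -> (~β <-> β))) & ((γ <-> β) & ((γ <-> γ) -> γ)) = 1/2 & 1/4 = 1/4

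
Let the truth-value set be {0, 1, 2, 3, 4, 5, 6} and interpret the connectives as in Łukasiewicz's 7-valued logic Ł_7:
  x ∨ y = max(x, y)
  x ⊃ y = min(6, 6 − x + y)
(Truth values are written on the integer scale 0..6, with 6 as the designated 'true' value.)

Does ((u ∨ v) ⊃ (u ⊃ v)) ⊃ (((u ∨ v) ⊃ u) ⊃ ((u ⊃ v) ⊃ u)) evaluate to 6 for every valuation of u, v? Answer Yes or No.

No

Counterexample: take u = 0, v = 0.
u ∨ v = 0 ∨ 0 = 0
u ⊃ v = 0 ⊃ 0 = 6
(u ∨ v) ⊃ (u ⊃ v) = 0 ⊃ 6 = 6
u ∨ v = 0 ∨ 0 = 0
(u ∨ v) ⊃ u = 0 ⊃ 0 = 6
u ⊃ v = 0 ⊃ 0 = 6
(u ⊃ v) ⊃ u = 6 ⊃ 0 = 0
((u ∨ v) ⊃ u) ⊃ ((u ⊃ v) ⊃ u) = 6 ⊃ 0 = 0
((u ∨ v) ⊃ (u ⊃ v)) ⊃ (((u ∨ v) ⊃ u) ⊃ ((u ⊃ v) ⊃ u)) = 6 ⊃ 0 = 0
This gives 0 ≠ 6.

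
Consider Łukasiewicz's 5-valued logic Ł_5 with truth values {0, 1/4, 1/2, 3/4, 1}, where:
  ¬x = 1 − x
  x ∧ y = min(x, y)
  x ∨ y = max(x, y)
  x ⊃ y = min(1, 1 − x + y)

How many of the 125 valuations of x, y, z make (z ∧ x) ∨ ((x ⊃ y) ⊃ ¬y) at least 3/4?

value 1: 47 assignments (counts)
value 3/4: 21 assignments (counts)
value 1/2: 27 assignments
value 1/4: 21 assignments
value 0: 9 assignments
So 68 of the 125 assignments meet the threshold.

68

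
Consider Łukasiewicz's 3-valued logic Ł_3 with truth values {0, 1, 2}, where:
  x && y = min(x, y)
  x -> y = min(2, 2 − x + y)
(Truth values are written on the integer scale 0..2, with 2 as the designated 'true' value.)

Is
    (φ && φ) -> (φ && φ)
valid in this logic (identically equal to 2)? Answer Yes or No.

Yes

φ = 0 ↦ 2
φ = 1 ↦ 2
φ = 2 ↦ 2
Every assignment gives a value ≥ 2.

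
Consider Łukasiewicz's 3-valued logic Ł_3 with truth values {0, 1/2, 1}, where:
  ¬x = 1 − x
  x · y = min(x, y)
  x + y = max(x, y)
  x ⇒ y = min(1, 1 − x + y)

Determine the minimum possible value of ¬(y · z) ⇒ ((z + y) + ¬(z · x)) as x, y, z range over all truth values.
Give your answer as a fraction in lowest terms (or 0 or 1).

1/2

Take x = 1/2, y = 0, z = 1/2:
y · z = 0 · 1/2 = 0
¬(y · z) = ¬0 = 1
z + y = 1/2 + 0 = 1/2
z · x = 1/2 · 1/2 = 1/2
¬(z · x) = ¬1/2 = 1/2
(z + y) + ¬(z · x) = 1/2 + 1/2 = 1/2
¬(y · z) ⇒ ((z + y) + ¬(z · x)) = 1 ⇒ 1/2 = 1/2
No assignment yields a value below 1/2, so this is the minimum.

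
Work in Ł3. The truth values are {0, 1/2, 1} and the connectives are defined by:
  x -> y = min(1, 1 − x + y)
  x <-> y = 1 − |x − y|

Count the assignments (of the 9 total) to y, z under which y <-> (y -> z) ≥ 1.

y = 0, z = 0 ↦ 0  <
y = 0, z = 1/2 ↦ 0  <
y = 0, z = 1 ↦ 0  <
y = 1/2, z = 0 ↦ 1  ≥
y = 1/2, z = 1/2 ↦ 1/2  <
y = 1/2, z = 1 ↦ 1/2  <
y = 1, z = 0 ↦ 0  <
y = 1, z = 1/2 ↦ 1/2  <
y = 1, z = 1 ↦ 1  ≥
So 2 of the 9 assignments meet the threshold.

2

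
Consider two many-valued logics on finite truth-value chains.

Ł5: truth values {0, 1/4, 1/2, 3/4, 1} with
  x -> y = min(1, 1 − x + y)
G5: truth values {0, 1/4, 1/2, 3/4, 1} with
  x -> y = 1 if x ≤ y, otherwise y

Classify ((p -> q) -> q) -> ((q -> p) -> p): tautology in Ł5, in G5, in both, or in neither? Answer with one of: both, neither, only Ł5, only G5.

In Ł5: every assignment gives 1 — tautology.
In G5: at p = 1/4, q = 0 the value is 1/4 — not a tautology.

only Ł5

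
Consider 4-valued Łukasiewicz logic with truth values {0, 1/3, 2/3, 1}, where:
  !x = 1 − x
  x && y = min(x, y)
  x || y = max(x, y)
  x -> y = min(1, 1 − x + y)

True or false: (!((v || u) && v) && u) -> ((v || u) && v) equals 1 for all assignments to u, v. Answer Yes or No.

Counterexample: take u = 1/3, v = 0.
v || u = 0 || 1/3 = 1/3
(v || u) && v = 1/3 && 0 = 0
!((v || u) && v) = !0 = 1
!((v || u) && v) && u = 1 && 1/3 = 1/3
v || u = 0 || 1/3 = 1/3
(v || u) && v = 1/3 && 0 = 0
(!((v || u) && v) && u) -> ((v || u) && v) = 1/3 -> 0 = 2/3
This gives 2/3 ≠ 1.

No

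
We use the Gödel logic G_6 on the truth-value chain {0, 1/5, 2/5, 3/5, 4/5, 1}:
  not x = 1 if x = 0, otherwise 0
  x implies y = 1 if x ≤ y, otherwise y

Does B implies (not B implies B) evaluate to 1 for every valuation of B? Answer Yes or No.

B = 0 ↦ 1
B = 1/5 ↦ 1
B = 2/5 ↦ 1
B = 3/5 ↦ 1
B = 4/5 ↦ 1
B = 1 ↦ 1
Every assignment gives a value ≥ 1.

Yes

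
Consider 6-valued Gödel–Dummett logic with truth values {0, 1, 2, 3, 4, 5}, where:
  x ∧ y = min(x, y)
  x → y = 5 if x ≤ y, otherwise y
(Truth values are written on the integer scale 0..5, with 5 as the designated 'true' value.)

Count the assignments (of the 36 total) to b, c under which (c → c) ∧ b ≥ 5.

6

value 5: 6 assignments (counts)
value 4: 6 assignments
value 3: 6 assignments
value 2: 6 assignments
value 1: 6 assignments
value 0: 6 assignments
So 6 of the 36 assignments meet the threshold.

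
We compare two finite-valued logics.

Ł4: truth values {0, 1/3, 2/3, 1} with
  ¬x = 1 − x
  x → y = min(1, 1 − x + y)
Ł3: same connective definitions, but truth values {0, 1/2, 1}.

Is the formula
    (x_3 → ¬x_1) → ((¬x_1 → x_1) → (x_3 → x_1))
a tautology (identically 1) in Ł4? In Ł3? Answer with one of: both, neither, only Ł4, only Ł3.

In Ł4: every assignment gives 1 — tautology.
In Ł3: every assignment gives 1 — tautology.

both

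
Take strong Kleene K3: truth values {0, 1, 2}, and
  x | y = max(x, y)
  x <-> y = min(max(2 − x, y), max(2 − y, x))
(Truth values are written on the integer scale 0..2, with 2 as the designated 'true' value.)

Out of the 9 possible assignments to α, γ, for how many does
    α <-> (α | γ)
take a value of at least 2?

4

α = 0, γ = 0 ↦ 2  ≥
α = 0, γ = 1 ↦ 1  <
α = 0, γ = 2 ↦ 0  <
α = 1, γ = 0 ↦ 1  <
α = 1, γ = 1 ↦ 1  <
α = 1, γ = 2 ↦ 1  <
α = 2, γ = 0 ↦ 2  ≥
α = 2, γ = 1 ↦ 2  ≥
α = 2, γ = 2 ↦ 2  ≥
So 4 of the 9 assignments meet the threshold.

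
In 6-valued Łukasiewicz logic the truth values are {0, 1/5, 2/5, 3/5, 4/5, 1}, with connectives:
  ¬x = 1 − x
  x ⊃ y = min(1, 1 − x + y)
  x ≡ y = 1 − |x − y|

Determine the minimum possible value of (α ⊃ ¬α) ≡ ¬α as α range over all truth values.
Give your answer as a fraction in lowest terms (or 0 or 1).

Take α = 2/5:
¬α = ¬2/5 = 3/5
α ⊃ ¬α = 2/5 ⊃ 3/5 = 1
¬α = ¬2/5 = 3/5
(α ⊃ ¬α) ≡ ¬α = 1 ≡ 3/5 = 3/5
No assignment yields a value below 3/5, so this is the minimum.

3/5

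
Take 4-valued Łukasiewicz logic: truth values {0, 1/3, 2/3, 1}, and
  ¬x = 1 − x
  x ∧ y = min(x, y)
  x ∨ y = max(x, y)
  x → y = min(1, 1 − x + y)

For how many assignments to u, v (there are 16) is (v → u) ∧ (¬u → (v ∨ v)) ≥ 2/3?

10

u = 0, v = 0 ↦ 0  <
u = 0, v = 1/3 ↦ 1/3  <
u = 0, v = 2/3 ↦ 1/3  <
u = 0, v = 1 ↦ 0  <
u = 1/3, v = 0 ↦ 1/3  <
u = 1/3, v = 1/3 ↦ 2/3  ≥
u = 1/3, v = 2/3 ↦ 2/3  ≥
u = 1/3, v = 1 ↦ 1/3  <
u = 2/3, v = 0 ↦ 2/3  ≥
u = 2/3, v = 1/3 ↦ 1  ≥
u = 2/3, v = 2/3 ↦ 1  ≥
u = 2/3, v = 1 ↦ 2/3  ≥
u = 1, v = 0 ↦ 1  ≥
u = 1, v = 1/3 ↦ 1  ≥
u = 1, v = 2/3 ↦ 1  ≥
u = 1, v = 1 ↦ 1  ≥
So 10 of the 16 assignments meet the threshold.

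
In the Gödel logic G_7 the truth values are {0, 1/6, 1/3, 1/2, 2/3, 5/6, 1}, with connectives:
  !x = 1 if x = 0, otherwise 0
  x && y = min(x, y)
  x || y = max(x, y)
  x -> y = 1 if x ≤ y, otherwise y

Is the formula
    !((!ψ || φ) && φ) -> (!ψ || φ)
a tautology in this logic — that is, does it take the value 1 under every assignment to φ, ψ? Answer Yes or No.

Counterexample: take φ = 0, ψ = 1/6.
!ψ = !1/6 = 0
!ψ || φ = 0 || 0 = 0
(!ψ || φ) && φ = 0 && 0 = 0
!((!ψ || φ) && φ) = !0 = 1
!((!ψ || φ) && φ) -> (!ψ || φ) = 1 -> 0 = 0
This gives 0 ≠ 1.

No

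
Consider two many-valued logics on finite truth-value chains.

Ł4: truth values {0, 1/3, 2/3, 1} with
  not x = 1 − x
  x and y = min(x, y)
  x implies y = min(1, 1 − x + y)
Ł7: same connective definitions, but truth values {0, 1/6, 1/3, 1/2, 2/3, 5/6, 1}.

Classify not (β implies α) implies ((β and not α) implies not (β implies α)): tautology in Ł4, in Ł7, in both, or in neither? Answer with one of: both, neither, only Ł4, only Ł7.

both

In Ł4: every assignment gives 1 — tautology.
In Ł7: every assignment gives 1 — tautology.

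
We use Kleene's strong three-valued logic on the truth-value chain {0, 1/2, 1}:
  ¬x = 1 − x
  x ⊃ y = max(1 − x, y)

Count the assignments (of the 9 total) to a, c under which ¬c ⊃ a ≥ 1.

5

a = 0, c = 0 ↦ 0  <
a = 0, c = 1/2 ↦ 1/2  <
a = 0, c = 1 ↦ 1  ≥
a = 1/2, c = 0 ↦ 1/2  <
a = 1/2, c = 1/2 ↦ 1/2  <
a = 1/2, c = 1 ↦ 1  ≥
a = 1, c = 0 ↦ 1  ≥
a = 1, c = 1/2 ↦ 1  ≥
a = 1, c = 1 ↦ 1  ≥
So 5 of the 9 assignments meet the threshold.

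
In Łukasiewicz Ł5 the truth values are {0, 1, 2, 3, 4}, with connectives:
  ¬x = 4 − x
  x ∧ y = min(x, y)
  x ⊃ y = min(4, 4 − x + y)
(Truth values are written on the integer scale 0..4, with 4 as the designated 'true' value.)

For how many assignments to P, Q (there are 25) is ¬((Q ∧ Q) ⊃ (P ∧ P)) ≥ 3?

value 4: 1 assignment (counts)
value 3: 2 assignments (counts)
value 2: 3 assignments
value 1: 4 assignments
value 0: 15 assignments
So 3 of the 25 assignments meet the threshold.

3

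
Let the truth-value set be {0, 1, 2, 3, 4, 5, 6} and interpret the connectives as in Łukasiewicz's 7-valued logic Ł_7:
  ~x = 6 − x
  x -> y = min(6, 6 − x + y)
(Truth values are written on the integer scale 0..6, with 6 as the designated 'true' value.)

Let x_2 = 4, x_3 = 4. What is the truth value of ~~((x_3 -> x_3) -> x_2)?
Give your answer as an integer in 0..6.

4

x_3 -> x_3 = 4 -> 4 = 6
(x_3 -> x_3) -> x_2 = 6 -> 4 = 4
~((x_3 -> x_3) -> x_2) = ~4 = 2
~~((x_3 -> x_3) -> x_2) = ~2 = 4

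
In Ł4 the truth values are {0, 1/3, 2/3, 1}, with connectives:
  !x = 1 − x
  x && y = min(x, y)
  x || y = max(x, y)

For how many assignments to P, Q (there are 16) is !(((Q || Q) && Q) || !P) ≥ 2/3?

4

P = 0, Q = 0 ↦ 0  <
P = 0, Q = 1/3 ↦ 0  <
P = 0, Q = 2/3 ↦ 0  <
P = 0, Q = 1 ↦ 0  <
P = 1/3, Q = 0 ↦ 1/3  <
P = 1/3, Q = 1/3 ↦ 1/3  <
P = 1/3, Q = 2/3 ↦ 1/3  <
P = 1/3, Q = 1 ↦ 0  <
P = 2/3, Q = 0 ↦ 2/3  ≥
P = 2/3, Q = 1/3 ↦ 2/3  ≥
P = 2/3, Q = 2/3 ↦ 1/3  <
P = 2/3, Q = 1 ↦ 0  <
P = 1, Q = 0 ↦ 1  ≥
P = 1, Q = 1/3 ↦ 2/3  ≥
P = 1, Q = 2/3 ↦ 1/3  <
P = 1, Q = 1 ↦ 0  <
So 4 of the 16 assignments meet the threshold.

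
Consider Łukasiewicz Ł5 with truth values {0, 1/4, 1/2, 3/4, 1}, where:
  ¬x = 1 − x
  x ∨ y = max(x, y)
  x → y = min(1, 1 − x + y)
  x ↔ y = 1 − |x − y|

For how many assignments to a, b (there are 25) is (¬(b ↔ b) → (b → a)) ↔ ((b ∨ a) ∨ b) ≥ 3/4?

value 1: 9 assignments (counts)
value 3/4: 7 assignments (counts)
value 1/2: 5 assignments
value 1/4: 3 assignments
value 0: 1 assignment
So 16 of the 25 assignments meet the threshold.

16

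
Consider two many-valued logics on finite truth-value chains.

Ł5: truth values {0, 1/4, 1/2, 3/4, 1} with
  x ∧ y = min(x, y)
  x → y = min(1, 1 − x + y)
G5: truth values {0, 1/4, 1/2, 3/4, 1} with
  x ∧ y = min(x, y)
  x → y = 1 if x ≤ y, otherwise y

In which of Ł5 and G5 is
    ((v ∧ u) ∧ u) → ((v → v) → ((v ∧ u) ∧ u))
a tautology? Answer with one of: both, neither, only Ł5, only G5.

In Ł5: every assignment gives 1 — tautology.
In G5: every assignment gives 1 — tautology.

both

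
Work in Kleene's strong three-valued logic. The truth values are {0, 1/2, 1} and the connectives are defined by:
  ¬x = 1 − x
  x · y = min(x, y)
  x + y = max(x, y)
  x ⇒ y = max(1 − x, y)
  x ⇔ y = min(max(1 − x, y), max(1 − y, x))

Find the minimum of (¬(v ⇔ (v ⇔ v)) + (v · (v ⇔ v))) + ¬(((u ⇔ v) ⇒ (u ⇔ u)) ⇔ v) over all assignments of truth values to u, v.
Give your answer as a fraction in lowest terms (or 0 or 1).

1/2

Take u = 0, v = 1/2:
v ⇔ v = 1/2 ⇔ 1/2 = 1/2
v ⇔ (v ⇔ v) = 1/2 ⇔ 1/2 = 1/2
¬(v ⇔ (v ⇔ v)) = ¬1/2 = 1/2
v ⇔ v = 1/2 ⇔ 1/2 = 1/2
v · (v ⇔ v) = 1/2 · 1/2 = 1/2
¬(v ⇔ (v ⇔ v)) + (v · (v ⇔ v)) = 1/2 + 1/2 = 1/2
u ⇔ v = 0 ⇔ 1/2 = 1/2
u ⇔ u = 0 ⇔ 0 = 1
(u ⇔ v) ⇒ (u ⇔ u) = 1/2 ⇒ 1 = 1
((u ⇔ v) ⇒ (u ⇔ u)) ⇔ v = 1 ⇔ 1/2 = 1/2
¬(((u ⇔ v) ⇒ (u ⇔ u)) ⇔ v) = ¬1/2 = 1/2
(¬(v ⇔ (v ⇔ v)) + (v · (v ⇔ v))) + ¬(((u ⇔ v) ⇒ (u ⇔ u)) ⇔ v) = 1/2 + 1/2 = 1/2
No assignment yields a value below 1/2, so this is the minimum.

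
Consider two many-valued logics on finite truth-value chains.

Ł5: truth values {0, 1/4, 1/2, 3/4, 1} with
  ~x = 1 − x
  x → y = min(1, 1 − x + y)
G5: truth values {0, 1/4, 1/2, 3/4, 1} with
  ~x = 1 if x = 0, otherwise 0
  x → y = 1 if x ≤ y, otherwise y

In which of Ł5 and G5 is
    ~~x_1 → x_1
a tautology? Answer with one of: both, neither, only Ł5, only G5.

In Ł5: every assignment gives 1 — tautology.
In G5: at x_1 = 1/4 the value is 1/4 — not a tautology.

only Ł5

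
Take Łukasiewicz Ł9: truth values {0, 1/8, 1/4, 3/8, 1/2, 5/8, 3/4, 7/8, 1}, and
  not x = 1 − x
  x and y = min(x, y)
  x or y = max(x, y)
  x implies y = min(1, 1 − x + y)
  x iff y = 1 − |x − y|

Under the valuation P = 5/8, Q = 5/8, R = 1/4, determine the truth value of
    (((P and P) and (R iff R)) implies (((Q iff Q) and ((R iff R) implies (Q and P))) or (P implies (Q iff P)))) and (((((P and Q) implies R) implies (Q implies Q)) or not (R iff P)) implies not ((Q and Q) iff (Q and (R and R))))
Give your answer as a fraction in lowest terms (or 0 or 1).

3/8

P and P = 5/8 and 5/8 = 5/8
R iff R = 1/4 iff 1/4 = 1
(P and P) and (R iff R) = 5/8 and 1 = 5/8
Q iff Q = 5/8 iff 5/8 = 1
R iff R = 1/4 iff 1/4 = 1
Q and P = 5/8 and 5/8 = 5/8
(R iff R) implies (Q and P) = 1 implies 5/8 = 5/8
(Q iff Q) and ((R iff R) implies (Q and P)) = 1 and 5/8 = 5/8
Q iff P = 5/8 iff 5/8 = 1
P implies (Q iff P) = 5/8 implies 1 = 1
((Q iff Q) and ((R iff R) implies (Q and P))) or (P implies (Q iff P)) = 5/8 or 1 = 1
((P and P) and (R iff R)) implies (((Q iff Q) and ((R iff R) implies (Q and P))) or (P implies (Q iff P))) = 5/8 implies 1 = 1
P and Q = 5/8 and 5/8 = 5/8
(P and Q) implies R = 5/8 implies 1/4 = 5/8
Q implies Q = 5/8 implies 5/8 = 1
((P and Q) implies R) implies (Q implies Q) = 5/8 implies 1 = 1
R iff P = 1/4 iff 5/8 = 5/8
not (R iff P) = not 5/8 = 3/8
(((P and Q) implies R) implies (Q implies Q)) or not (R iff P) = 1 or 3/8 = 1
Q and Q = 5/8 and 5/8 = 5/8
R and R = 1/4 and 1/4 = 1/4
Q and (R and R) = 5/8 and 1/4 = 1/4
(Q and Q) iff (Q and (R and R)) = 5/8 iff 1/4 = 5/8
not ((Q and Q) iff (Q and (R and R))) = not 5/8 = 3/8
((((P and Q) implies R) implies (Q implies Q)) or not (R iff P)) implies not ((Q and Q) iff (Q and (R and R))) = 1 implies 3/8 = 3/8
(((P and P) and (R iff R)) implies (((Q iff Q) and ((R iff R) implies (Q and P))) or (P implies (Q iff P)))) and (((((P and Q) implies R) implies (Q implies Q)) or not (R iff P)) implies not ((Q and Q) iff (Q and (R and R)))) = 1 and 3/8 = 3/8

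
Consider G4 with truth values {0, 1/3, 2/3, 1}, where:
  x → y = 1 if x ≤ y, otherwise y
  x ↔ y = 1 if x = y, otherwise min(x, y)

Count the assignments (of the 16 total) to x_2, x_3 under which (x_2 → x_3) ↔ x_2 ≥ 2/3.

x_2 = 0, x_3 = 0 ↦ 0  <
x_2 = 0, x_3 = 1/3 ↦ 0  <
x_2 = 0, x_3 = 2/3 ↦ 0  <
x_2 = 0, x_3 = 1 ↦ 0  <
x_2 = 1/3, x_3 = 0 ↦ 0  <
x_2 = 1/3, x_3 = 1/3 ↦ 1/3  <
x_2 = 1/3, x_3 = 2/3 ↦ 1/3  <
x_2 = 1/3, x_3 = 1 ↦ 1/3  <
x_2 = 2/3, x_3 = 0 ↦ 0  <
x_2 = 2/3, x_3 = 1/3 ↦ 1/3  <
x_2 = 2/3, x_3 = 2/3 ↦ 2/3  ≥
x_2 = 2/3, x_3 = 1 ↦ 2/3  ≥
x_2 = 1, x_3 = 0 ↦ 0  <
x_2 = 1, x_3 = 1/3 ↦ 1/3  <
x_2 = 1, x_3 = 2/3 ↦ 2/3  ≥
x_2 = 1, x_3 = 1 ↦ 1  ≥
So 4 of the 16 assignments meet the threshold.

4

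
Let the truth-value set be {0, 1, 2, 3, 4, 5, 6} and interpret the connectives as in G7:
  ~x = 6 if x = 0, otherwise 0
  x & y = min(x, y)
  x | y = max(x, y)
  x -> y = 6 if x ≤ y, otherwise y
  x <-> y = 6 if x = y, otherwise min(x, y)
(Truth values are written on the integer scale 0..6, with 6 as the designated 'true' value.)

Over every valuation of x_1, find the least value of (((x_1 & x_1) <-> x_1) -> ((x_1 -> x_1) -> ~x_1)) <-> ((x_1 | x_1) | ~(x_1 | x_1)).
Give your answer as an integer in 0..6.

0

Take x_1 = 1:
x_1 & x_1 = 1 & 1 = 1
(x_1 & x_1) <-> x_1 = 1 <-> 1 = 6
x_1 -> x_1 = 1 -> 1 = 6
~x_1 = ~1 = 0
(x_1 -> x_1) -> ~x_1 = 6 -> 0 = 0
((x_1 & x_1) <-> x_1) -> ((x_1 -> x_1) -> ~x_1) = 6 -> 0 = 0
x_1 | x_1 = 1 | 1 = 1
x_1 | x_1 = 1 | 1 = 1
~(x_1 | x_1) = ~1 = 0
(x_1 | x_1) | ~(x_1 | x_1) = 1 | 0 = 1
(((x_1 & x_1) <-> x_1) -> ((x_1 -> x_1) -> ~x_1)) <-> ((x_1 | x_1) | ~(x_1 | x_1)) = 0 <-> 1 = 0
No assignment yields a value below 0, so this is the minimum.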